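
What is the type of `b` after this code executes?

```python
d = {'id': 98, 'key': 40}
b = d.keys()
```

.keys() returns a dict_keys view object

dict_keys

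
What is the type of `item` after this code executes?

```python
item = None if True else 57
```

Ternary: condition is True, if branch (None) taken → NoneType

NoneType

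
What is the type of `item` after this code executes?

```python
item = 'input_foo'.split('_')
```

str.split() returns list

list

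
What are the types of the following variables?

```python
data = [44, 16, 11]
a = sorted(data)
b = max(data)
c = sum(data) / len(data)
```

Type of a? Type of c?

sorted() returns list; int / int returns float

list, float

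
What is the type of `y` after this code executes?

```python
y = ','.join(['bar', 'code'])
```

str.join() returns str

str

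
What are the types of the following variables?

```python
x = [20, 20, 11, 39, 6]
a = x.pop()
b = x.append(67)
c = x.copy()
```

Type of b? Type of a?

list.append() returns None; list.pop() returns the element (int)

NoneType, int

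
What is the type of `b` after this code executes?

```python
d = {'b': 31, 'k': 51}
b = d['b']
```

Accessing dict[str, int] with key 'b' returns int value 31

int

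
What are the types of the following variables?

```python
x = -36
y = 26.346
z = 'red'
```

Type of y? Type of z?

y is float; z is str

float, str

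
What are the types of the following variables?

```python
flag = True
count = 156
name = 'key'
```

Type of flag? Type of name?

flag is bool; name is str

bool, str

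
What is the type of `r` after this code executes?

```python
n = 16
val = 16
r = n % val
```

int % int returns int (16 % 16 = 0)

int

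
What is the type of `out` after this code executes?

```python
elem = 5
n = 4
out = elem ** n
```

int ** positive int returns int (5 ** 4 = 625)

int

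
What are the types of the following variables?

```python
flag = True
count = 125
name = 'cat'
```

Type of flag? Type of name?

flag is bool; name is str

bool, str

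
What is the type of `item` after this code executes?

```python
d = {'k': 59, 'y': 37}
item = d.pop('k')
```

dict.pop() returns the value (int)

int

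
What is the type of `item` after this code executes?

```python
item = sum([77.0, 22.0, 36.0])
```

sum() of floats returns float

float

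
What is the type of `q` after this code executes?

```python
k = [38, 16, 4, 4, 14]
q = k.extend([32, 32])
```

list.extend() returns None

NoneType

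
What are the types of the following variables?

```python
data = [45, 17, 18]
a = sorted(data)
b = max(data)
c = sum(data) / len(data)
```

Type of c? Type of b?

int / int returns float; max of ints returns int

float, int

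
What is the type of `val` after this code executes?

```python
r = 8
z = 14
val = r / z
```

int / int always returns float in Python 3 (8 / 14 = 0.571429)

float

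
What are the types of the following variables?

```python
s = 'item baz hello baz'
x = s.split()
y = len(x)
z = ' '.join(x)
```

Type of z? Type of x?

str.join() returns str; str.split() returns list

str, list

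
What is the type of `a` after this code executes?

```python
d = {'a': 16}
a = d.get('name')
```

dict.get() returns None when key 'name' is not found and no default given

NoneType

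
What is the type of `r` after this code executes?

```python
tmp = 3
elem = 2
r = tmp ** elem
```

int ** positive int returns int (3 ** 2 = 9)

int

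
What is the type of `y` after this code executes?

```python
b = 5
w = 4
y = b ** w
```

int ** positive int returns int (5 ** 4 = 625)

int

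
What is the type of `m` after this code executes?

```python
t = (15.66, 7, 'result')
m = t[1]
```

Index 1 of tuple is 7 which is int

int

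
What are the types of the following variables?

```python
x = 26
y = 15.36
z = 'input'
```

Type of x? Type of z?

x is int; z is str

int, str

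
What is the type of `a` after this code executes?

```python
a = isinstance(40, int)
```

isinstance() returns bool

bool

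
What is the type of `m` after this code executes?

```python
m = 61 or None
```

'or' returns first truthy value (61, int)

int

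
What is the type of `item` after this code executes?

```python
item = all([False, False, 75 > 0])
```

all() returns bool

bool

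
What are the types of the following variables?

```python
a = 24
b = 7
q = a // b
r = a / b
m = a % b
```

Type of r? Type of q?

int / int returns float; int // int returns int

float, int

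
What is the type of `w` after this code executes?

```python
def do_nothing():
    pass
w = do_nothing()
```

A function with no return statement returns None

NoneType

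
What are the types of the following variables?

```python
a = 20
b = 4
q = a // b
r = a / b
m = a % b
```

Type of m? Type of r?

int % int returns int; int / int returns float

int, float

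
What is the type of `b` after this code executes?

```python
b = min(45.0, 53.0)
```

min() of floats returns float

float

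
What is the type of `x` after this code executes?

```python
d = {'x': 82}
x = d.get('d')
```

dict.get() returns None when key 'd' is not found and no default given

NoneType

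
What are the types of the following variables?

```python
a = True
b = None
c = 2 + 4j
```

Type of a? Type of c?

a is bool; c is complex

bool, complex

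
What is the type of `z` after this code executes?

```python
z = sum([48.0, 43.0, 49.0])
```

sum() of floats returns float

float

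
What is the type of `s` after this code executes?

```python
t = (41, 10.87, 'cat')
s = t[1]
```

Index 1 of tuple is 10.87 which is float

float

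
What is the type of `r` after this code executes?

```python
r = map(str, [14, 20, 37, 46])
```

map() returns a map iterator object

map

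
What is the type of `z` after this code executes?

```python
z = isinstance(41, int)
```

isinstance() returns bool

bool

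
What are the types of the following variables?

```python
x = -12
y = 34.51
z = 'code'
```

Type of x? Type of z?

x is int; z is str

int, str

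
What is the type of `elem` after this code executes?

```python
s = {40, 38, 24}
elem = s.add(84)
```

set.add() returns None (mutates in place)

NoneType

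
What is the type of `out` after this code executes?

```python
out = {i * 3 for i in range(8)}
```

A set comprehension {expr for x in iterable} produces a set

set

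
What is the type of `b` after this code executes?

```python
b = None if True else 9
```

Ternary: condition is True, if branch (None) taken → NoneType

NoneType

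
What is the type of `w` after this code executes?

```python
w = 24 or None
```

'or' returns first truthy value (24, int)

int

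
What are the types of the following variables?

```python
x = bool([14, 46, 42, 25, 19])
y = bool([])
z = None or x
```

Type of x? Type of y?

bool() returns bool; bool() returns bool

bool, bool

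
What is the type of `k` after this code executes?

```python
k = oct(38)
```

oct() returns str representation

str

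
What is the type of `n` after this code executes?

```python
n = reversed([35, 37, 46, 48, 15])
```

reversed() on a list returns a list_reverseiterator

list_reverseiterator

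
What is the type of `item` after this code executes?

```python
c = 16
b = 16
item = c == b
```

Equality comparison returns bool

bool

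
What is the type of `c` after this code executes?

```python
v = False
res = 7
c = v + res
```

bool + int returns int (False is 0, so 0 + 7 = 7)

int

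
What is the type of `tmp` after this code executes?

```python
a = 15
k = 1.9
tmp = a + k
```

int + float returns float (15 + 1.9 = 16.9)

float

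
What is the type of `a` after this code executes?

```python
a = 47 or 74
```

'or' returns the first truthy value (47, which is int)

int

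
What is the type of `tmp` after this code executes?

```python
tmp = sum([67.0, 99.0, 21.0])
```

sum() of floats returns float

float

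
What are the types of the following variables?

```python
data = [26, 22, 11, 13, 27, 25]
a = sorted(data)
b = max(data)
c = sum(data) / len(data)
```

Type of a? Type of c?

sorted() returns list; int / int returns float

list, float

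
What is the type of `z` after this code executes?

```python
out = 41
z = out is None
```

'is' comparison returns bool

bool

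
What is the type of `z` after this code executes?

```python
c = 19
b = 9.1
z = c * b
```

int * float returns float (19 * 9.1 = 172.9)

float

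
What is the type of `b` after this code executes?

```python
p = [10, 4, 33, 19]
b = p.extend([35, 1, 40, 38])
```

list.extend() returns None

NoneType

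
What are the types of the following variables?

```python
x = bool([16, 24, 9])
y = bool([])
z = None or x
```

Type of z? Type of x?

None or <bool> returns the bool; bool() returns bool

bool, bool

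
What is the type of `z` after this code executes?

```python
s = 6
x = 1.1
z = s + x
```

int + float returns float (6 + 1.1 = 7.1)

float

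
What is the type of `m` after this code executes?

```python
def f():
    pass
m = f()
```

A function with no return statement returns None

NoneType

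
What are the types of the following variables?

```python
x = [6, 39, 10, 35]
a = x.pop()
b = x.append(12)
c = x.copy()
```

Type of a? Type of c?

list.pop() returns the element (int); list.copy() returns list

int, list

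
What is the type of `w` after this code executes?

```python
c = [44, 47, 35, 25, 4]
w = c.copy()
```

list.copy() returns list

list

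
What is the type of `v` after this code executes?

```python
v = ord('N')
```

ord() returns int (Unicode code point)

int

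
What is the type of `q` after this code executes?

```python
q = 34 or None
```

'or' returns first truthy value (34, int)

int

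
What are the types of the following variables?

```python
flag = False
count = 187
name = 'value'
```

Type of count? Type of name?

count is int; name is str

int, str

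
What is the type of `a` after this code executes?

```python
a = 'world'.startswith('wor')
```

str.startswith() returns bool

bool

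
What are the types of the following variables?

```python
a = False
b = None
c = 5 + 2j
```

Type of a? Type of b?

a is bool; b is NoneType

bool, NoneType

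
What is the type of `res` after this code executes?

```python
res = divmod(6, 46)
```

divmod() returns a tuple (quotient, remainder)

tuple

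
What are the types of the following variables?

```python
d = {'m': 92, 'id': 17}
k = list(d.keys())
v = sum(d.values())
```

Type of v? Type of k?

sum of int values returns int; list(...) returns list

int, list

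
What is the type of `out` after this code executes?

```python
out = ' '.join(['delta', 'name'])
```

str.join() returns str

str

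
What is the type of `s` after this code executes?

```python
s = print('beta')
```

print() returns None

NoneType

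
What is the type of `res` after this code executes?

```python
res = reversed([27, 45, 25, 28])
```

reversed() on a list returns a list_reverseiterator

list_reverseiterator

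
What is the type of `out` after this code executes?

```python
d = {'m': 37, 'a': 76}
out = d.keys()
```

.keys() returns a dict_keys view object

dict_keys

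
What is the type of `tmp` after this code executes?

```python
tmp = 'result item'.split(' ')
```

str.split() returns list

list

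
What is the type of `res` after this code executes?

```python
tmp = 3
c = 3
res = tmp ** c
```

int ** positive int returns int (3 ** 3 = 27)

int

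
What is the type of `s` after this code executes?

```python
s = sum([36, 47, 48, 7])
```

sum() of ints returns int

int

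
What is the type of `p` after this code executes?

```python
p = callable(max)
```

callable() returns bool

bool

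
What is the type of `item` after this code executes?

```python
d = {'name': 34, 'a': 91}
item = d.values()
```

.values() returns a dict_values view object

dict_values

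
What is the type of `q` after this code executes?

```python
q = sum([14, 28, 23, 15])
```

sum() of ints returns int

int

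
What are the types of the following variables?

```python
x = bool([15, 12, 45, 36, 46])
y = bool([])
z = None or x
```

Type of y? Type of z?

bool() returns bool; None or <bool> returns the bool

bool, bool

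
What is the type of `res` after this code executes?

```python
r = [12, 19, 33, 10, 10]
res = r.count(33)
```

list.count() returns int

int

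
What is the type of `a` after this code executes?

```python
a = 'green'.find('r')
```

str.find() returns int (index, or -1)

int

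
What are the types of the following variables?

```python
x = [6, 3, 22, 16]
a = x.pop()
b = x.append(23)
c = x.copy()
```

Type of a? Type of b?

list.pop() returns the element (int); list.append() returns None

int, NoneType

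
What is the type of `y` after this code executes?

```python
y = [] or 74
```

'or' returns first truthy value (74, which is int)

int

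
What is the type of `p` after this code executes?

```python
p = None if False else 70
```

Ternary: condition is False, else branch (70) taken → int

int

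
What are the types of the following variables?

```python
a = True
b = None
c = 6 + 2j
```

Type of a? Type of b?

a is bool; b is NoneType

bool, NoneType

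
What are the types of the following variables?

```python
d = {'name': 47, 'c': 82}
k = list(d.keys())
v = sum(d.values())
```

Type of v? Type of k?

sum of int values returns int; list(...) returns list

int, list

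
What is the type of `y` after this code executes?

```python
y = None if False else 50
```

Ternary: condition is False, else branch (50) taken → int

int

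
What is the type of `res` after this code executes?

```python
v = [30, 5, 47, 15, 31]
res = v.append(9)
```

list.append() returns None (mutates in place)

NoneType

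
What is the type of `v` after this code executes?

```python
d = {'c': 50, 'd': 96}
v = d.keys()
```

.keys() returns a dict_keys view object

dict_keys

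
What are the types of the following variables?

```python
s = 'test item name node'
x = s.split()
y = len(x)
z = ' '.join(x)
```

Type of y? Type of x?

len() returns int; str.split() returns list

int, list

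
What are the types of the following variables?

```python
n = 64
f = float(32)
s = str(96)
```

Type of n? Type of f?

n is int; f is float

int, float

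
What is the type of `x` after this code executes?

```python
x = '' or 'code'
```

'or' returns first truthy value ('code', which is str)

str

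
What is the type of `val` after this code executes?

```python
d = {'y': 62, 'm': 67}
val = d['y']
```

Accessing dict[str, int] with key 'y' returns int value 62

int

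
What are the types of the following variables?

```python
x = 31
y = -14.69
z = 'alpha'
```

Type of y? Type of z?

y is float; z is str

float, str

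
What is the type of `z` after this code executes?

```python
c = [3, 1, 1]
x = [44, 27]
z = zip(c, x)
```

zip() returns a zip iterator object

zip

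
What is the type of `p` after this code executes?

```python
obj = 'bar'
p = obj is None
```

'is' comparison returns bool

bool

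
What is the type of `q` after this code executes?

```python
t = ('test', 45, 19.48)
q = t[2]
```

Index 2 of tuple is 19.48 which is float

float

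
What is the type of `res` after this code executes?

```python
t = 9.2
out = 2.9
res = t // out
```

float // float returns float (floor division preserves float type)

float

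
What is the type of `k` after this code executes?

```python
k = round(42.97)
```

round() with no ndigits arg returns int

int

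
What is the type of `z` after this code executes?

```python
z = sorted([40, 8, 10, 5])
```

sorted() always returns list

list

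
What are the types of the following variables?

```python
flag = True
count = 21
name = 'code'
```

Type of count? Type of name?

count is int; name is str

int, str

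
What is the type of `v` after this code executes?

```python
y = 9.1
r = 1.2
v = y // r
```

float // float returns float (floor division preserves float type)

float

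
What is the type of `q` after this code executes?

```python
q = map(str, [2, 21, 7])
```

map() returns a map iterator object

map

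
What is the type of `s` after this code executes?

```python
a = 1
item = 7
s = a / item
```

int / int always returns float in Python 3 (1 / 7 = 0.142857)

float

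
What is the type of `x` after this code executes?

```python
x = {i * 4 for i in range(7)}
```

A set comprehension {expr for x in iterable} produces a set

set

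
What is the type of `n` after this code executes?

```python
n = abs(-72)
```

abs() of int returns int

int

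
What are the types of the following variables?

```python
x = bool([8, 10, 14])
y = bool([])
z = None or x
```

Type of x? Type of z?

bool() returns bool; None or <bool> returns the bool

bool, bool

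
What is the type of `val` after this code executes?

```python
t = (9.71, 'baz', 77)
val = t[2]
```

Index 2 of tuple is 77 which is int

int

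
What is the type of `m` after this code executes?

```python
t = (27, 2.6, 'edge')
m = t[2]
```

Index 2 of tuple is 'edge' which is str

str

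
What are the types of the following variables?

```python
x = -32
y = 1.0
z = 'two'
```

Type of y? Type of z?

y is float; z is str

float, str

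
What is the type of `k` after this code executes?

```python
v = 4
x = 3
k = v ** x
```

int ** positive int returns int (4 ** 3 = 64)

int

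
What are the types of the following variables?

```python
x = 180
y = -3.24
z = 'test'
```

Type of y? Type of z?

y is float; z is str

float, str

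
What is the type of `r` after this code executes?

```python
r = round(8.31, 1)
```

round() with ndigits arg returns float

float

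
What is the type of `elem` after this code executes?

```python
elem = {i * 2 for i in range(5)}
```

A set comprehension {expr for x in iterable} produces a set

set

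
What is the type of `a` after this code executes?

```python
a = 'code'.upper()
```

str.upper() returns str

str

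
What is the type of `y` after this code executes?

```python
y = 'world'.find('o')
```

str.find() returns int (index, or -1)

int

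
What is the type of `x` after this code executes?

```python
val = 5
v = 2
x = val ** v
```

int ** positive int returns int (5 ** 2 = 25)

int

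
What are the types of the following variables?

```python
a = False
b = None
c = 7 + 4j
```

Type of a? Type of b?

a is bool; b is NoneType

bool, NoneType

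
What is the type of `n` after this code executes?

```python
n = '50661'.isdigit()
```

str.isdigit() returns bool

bool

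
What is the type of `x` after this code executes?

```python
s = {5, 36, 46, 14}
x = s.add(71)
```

set.add() returns None (mutates in place)

NoneType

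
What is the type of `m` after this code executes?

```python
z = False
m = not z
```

'not' always returns bool

bool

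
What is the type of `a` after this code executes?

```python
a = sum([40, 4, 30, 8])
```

sum() of ints returns int

int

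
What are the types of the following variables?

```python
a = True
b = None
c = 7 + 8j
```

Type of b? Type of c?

b is NoneType; c is complex

NoneType, complex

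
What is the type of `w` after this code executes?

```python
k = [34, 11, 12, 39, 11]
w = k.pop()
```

list.pop() returns the popped element (int here)

int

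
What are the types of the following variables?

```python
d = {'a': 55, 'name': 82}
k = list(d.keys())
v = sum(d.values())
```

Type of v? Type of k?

sum of int values returns int; list(...) returns list

int, list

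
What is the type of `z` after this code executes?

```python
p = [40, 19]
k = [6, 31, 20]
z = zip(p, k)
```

zip() returns a zip iterator object

zip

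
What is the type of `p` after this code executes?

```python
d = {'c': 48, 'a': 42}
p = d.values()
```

.values() returns a dict_values view object

dict_values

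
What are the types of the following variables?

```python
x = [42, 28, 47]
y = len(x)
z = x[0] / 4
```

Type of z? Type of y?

int / int returns float; len() returns int

float, int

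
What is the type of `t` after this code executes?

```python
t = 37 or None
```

'or' returns first truthy value (37, int)

int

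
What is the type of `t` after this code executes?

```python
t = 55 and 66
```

'and' returns the last value when all truthy (66, which is int)

int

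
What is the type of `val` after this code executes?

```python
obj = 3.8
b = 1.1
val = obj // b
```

float // float returns float (floor division preserves float type)

float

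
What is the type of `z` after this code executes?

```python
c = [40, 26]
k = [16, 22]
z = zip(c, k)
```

zip() returns a zip iterator object

zip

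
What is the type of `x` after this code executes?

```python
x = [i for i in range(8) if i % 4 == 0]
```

A list comprehension [...] produces a list

list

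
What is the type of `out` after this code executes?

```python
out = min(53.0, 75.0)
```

min() of floats returns float

float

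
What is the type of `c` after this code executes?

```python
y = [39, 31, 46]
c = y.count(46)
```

list.count() returns int

int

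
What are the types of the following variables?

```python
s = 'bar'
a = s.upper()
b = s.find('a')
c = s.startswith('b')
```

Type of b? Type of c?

str.find() returns int; str.startswith() returns bool

int, bool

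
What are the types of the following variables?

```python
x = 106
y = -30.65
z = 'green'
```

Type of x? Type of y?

x is int; y is float

int, float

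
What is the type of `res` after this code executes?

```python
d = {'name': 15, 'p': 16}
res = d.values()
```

.values() returns a dict_values view object

dict_values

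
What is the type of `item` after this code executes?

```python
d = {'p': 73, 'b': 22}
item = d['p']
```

Accessing dict[str, int] with key 'p' returns int value 73

int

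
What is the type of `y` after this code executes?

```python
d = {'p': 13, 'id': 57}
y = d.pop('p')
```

dict.pop() returns the value (int)

int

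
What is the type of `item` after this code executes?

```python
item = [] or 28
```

'or' returns first truthy value (28, which is int)

int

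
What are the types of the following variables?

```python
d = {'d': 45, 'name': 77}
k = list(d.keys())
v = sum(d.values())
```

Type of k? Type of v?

list(...) returns list; sum of int values returns int

list, int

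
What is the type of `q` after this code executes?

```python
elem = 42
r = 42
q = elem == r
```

Equality comparison returns bool

bool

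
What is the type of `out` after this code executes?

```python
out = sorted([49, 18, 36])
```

sorted() always returns list

list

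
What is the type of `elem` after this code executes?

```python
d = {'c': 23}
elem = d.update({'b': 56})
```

dict.update() returns None

NoneType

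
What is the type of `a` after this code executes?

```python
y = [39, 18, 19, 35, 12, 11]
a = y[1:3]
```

Slicing a list always returns a list

list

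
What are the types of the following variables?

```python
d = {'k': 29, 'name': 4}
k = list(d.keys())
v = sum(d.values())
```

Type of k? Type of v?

list(...) returns list; sum of int values returns int

list, int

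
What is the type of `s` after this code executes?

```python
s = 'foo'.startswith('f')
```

str.startswith() returns bool

bool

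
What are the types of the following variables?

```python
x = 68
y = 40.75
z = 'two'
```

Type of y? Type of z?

y is float; z is str

float, str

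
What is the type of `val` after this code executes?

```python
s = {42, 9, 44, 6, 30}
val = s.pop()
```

Popping from a set of ints returns int

int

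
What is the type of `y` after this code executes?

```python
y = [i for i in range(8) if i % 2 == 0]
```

A list comprehension [...] produces a list

list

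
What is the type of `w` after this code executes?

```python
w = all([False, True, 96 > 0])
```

all() returns bool

bool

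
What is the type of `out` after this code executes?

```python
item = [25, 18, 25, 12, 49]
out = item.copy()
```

list.copy() returns list

list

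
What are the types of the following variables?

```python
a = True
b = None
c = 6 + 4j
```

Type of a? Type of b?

a is bool; b is NoneType

bool, NoneType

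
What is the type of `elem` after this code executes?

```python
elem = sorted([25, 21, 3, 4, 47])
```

sorted() always returns list

list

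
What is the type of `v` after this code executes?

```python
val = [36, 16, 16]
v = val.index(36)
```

list.index() returns int

int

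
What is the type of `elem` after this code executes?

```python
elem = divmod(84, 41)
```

divmod() returns a tuple (quotient, remainder)

tuple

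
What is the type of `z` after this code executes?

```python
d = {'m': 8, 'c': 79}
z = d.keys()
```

.keys() returns a dict_keys view object

dict_keys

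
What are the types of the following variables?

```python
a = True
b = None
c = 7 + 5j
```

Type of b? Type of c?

b is NoneType; c is complex

NoneType, complex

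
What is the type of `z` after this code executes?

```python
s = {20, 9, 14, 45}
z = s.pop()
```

Popping from a set of ints returns int

int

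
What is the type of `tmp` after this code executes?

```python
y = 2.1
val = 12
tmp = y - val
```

float - int returns float (2.1 - 12 = -9.9)

float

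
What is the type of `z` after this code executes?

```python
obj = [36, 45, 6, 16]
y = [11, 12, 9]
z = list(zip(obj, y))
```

list(zip(...)) returns a list of tuples

list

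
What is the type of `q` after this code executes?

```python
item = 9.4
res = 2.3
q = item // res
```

float // float returns float (floor division preserves float type)

float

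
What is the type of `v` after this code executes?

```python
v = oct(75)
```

oct() returns str representation

str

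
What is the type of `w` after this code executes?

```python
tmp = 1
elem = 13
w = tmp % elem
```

int % int returns int (1 % 13 = 1)

int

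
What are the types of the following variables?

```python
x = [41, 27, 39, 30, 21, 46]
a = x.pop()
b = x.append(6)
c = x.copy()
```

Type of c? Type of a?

list.copy() returns list; list.pop() returns the element (int)

list, int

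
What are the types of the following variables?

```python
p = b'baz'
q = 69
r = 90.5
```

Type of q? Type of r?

q is int; r is float

int, float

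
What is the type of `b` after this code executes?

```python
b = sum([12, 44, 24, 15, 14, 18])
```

sum() of ints returns int

int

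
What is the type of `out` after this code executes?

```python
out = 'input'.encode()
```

str.encode() returns bytes

bytes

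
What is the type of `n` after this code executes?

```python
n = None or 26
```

'or' with None returns the other value (26, int)

int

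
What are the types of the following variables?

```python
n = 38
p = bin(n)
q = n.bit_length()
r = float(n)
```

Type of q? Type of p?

int.bit_length() returns int; bin() returns str

int, str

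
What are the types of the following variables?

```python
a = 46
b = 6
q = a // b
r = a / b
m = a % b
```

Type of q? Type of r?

int // int returns int; int / int returns float

int, float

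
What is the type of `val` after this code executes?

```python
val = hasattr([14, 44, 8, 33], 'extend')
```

hasattr() returns bool

bool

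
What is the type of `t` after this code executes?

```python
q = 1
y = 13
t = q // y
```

int // int returns int (1 // 13 = 0)

int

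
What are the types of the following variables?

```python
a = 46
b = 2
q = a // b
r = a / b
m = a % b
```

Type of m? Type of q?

int % int returns int; int // int returns int

int, int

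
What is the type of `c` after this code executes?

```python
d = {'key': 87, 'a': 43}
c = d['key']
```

Accessing dict[str, int] with key 'key' returns int value 87

int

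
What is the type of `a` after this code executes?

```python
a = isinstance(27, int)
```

isinstance() returns bool

bool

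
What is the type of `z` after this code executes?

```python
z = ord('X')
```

ord() returns int (Unicode code point)

int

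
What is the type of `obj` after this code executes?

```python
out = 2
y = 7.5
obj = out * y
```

int * float returns float (2 * 7.5 = 15.0)

float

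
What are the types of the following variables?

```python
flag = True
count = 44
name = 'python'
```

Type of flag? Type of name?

flag is bool; name is str

bool, str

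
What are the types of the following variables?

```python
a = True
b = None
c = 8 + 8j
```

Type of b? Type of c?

b is NoneType; c is complex

NoneType, complex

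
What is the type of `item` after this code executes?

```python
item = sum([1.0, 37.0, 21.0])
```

sum() of floats returns float

float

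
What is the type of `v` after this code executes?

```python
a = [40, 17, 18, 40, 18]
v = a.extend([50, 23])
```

list.extend() returns None

NoneType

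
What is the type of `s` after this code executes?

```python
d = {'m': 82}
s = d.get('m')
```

dict.get() returns the value (int) when key is found

int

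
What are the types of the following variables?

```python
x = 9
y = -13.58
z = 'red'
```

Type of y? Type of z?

y is float; z is str

float, str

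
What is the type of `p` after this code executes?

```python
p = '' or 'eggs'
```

'or' returns first truthy value ('eggs', which is str)

str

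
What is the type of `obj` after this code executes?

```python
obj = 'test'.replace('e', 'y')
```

str.replace() returns str

str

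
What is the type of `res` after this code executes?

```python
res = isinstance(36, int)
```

isinstance() returns bool

bool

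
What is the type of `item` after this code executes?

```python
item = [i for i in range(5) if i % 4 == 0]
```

A list comprehension [...] produces a list

list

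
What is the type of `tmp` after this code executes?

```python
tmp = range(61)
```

range() returns a range object

range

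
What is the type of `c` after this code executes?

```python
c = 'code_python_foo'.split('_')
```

str.split() returns list

list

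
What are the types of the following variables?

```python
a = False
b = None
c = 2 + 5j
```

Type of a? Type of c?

a is bool; c is complex

bool, complex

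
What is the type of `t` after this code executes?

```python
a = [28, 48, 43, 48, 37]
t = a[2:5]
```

Slicing a list always returns a list

list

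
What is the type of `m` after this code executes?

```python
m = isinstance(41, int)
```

isinstance() returns bool

bool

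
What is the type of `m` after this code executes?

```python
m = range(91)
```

range() returns a range object

range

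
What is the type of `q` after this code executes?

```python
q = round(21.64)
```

round() with no ndigits arg returns int

int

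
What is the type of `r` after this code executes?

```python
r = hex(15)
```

hex() returns str representation

str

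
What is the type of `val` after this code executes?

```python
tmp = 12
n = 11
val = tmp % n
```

int % int returns int (12 % 11 = 1)

int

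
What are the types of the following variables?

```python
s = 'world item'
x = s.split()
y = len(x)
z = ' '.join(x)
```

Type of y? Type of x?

len() returns int; str.split() returns list

int, list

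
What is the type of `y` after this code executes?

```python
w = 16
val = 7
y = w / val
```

int / int always returns float in Python 3 (16 / 7 = 2.28571)

float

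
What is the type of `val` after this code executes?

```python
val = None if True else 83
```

Ternary: condition is True, if branch (None) taken → NoneType

NoneType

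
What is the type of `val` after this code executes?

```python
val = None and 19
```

'and' returns first falsy value (None)

NoneType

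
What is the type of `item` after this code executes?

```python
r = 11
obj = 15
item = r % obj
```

int % int returns int (11 % 15 = 11)

int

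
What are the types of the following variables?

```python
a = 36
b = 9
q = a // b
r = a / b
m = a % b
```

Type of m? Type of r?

int % int returns int; int / int returns float

int, float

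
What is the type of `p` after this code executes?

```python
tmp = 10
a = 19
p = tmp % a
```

int % int returns int (10 % 19 = 10)

int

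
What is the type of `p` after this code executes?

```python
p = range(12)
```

range() returns a range object

range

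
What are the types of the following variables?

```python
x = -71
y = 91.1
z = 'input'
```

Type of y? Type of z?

y is float; z is str

float, str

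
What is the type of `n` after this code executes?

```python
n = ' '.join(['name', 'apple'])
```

str.join() returns str

str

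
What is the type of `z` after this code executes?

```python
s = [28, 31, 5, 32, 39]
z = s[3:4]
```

Slicing a list always returns a list

list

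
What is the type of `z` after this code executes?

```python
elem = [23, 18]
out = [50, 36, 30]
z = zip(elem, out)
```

zip() returns a zip iterator object

zip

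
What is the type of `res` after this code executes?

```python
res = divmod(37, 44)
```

divmod() returns a tuple (quotient, remainder)

tuple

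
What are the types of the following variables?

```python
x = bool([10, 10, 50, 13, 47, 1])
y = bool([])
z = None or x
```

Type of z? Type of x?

None or <bool> returns the bool; bool() returns bool

bool, bool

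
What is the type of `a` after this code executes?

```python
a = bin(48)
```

bin() returns str representation

str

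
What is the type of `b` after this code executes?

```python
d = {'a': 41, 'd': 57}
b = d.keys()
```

.keys() returns a dict_keys view object

dict_keys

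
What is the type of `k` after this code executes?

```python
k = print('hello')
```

print() returns None

NoneType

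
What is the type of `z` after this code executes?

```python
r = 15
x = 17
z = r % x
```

int % int returns int (15 % 17 = 15)

int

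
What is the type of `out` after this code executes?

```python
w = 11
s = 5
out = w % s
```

int % int returns int (11 % 5 = 1)

int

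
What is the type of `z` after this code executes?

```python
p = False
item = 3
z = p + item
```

bool + int returns int (False is 0, so 0 + 3 = 3)

int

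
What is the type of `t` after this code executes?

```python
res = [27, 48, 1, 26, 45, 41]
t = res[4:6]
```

Slicing a list always returns a list

list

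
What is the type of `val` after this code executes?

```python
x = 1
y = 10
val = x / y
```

int / int always returns float in Python 3 (1 / 10 = 0.1)

float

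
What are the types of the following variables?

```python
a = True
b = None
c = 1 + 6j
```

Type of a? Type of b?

a is bool; b is NoneType

bool, NoneType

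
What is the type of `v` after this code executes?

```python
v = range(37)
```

range() returns a range object

range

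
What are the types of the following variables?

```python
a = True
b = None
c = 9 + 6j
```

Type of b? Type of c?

b is NoneType; c is complex

NoneType, complex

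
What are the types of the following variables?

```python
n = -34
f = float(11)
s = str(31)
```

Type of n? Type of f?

n is int; f is float

int, float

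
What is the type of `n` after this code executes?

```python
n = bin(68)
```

bin() returns str representation

str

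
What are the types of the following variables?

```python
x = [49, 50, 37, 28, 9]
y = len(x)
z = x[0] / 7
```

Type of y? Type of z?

len() returns int; int / int returns float

int, float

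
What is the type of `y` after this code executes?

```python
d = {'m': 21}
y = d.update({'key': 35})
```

dict.update() returns None

NoneType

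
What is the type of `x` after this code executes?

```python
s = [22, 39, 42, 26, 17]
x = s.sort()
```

list.sort() returns None (sorts in place)

NoneType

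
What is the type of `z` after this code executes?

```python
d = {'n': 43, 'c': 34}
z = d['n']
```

Accessing dict[str, int] with key 'n' returns int value 43

int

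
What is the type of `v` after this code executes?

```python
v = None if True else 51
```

Ternary: condition is True, if branch (None) taken → NoneType

NoneType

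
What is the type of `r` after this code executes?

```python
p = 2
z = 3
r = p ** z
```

int ** positive int returns int (2 ** 3 = 8)

int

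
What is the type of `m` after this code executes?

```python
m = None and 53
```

'and' returns first falsy value (None)

NoneType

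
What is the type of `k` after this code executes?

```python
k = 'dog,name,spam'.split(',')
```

str.split() returns list

list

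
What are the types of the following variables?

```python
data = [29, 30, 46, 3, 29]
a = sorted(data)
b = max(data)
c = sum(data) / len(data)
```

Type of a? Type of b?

sorted() returns list; max of ints returns int

list, int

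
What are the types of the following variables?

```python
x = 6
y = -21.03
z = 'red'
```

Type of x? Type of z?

x is int; z is str

int, str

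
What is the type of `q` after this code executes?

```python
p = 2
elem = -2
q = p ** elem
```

int ** negative int returns float

float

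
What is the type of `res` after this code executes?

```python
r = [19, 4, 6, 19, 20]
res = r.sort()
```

list.sort() returns None (sorts in place)

NoneType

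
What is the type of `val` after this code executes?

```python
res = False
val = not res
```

'not' always returns bool

bool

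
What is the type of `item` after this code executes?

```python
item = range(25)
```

range() returns a range object

range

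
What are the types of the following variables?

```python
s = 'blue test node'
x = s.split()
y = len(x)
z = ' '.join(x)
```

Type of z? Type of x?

str.join() returns str; str.split() returns list

str, list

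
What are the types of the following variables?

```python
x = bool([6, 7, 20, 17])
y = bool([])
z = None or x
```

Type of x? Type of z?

bool() returns bool; None or <bool> returns the bool

bool, bool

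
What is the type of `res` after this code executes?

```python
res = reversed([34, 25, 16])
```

reversed() on a list returns a list_reverseiterator

list_reverseiterator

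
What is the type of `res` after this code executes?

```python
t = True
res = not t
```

'not' always returns bool

bool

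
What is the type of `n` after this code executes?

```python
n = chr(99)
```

chr() returns str (single character)

str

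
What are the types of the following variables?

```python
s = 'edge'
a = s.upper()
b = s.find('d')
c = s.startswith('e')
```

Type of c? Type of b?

str.startswith() returns bool; str.find() returns int

bool, int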